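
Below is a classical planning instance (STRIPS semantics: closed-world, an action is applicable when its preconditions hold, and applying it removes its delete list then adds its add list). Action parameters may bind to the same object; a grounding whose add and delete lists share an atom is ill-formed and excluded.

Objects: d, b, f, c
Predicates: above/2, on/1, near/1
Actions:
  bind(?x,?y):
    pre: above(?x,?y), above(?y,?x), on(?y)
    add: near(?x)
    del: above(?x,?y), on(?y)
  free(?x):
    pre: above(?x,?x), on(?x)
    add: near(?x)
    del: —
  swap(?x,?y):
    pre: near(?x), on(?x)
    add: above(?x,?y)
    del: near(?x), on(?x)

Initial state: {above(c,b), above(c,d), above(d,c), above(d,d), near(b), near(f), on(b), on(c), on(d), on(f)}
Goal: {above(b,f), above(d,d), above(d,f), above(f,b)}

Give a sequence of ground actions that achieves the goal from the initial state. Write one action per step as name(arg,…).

1. bind(d,c)  →  {above(c,b), above(c,d), above(d,d), near(b), near(d), near(f), on(b), on(d), on(f)}
2. swap(d,f)  →  {above(c,b), above(c,d), above(d,d), above(d,f), near(b), near(f), on(b), on(f)}
3. swap(b,f)  →  {above(b,f), above(c,b), above(c,d), above(d,d), above(d,f), near(f), on(f)}
4. swap(f,b)  →  {above(b,f), above(c,b), above(c,d), above(d,d), above(d,f), above(f,b)}

bind(d,c); swap(d,f); swap(b,f); swap(f,b)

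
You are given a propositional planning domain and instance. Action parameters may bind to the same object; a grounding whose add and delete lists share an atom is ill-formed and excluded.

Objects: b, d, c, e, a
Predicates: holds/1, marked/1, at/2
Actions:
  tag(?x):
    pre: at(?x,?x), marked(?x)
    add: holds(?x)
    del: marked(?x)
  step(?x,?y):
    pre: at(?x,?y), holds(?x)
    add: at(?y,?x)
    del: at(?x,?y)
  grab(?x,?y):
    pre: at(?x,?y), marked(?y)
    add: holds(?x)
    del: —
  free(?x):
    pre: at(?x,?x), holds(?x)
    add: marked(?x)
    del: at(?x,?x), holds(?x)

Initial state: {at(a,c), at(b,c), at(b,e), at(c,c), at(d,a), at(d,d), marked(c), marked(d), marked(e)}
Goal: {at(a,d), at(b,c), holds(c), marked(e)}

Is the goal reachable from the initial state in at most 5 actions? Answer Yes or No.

Yes

1. tag(d)  →  {at(a,c), at(b,c), at(b,e), at(c,c), at(d,a), at(d,d), holds(d), marked(c), marked(e)}
2. tag(c)  →  {at(a,c), at(b,c), at(b,e), at(c,c), at(d,a), at(d,d), holds(c), holds(d), marked(e)}
3. step(d,a)  →  {at(a,c), at(a,d), at(b,c), at(b,e), at(c,c), at(d,d), holds(c), holds(d), marked(e)}
optimal plan length = 3; 3 ≤ 5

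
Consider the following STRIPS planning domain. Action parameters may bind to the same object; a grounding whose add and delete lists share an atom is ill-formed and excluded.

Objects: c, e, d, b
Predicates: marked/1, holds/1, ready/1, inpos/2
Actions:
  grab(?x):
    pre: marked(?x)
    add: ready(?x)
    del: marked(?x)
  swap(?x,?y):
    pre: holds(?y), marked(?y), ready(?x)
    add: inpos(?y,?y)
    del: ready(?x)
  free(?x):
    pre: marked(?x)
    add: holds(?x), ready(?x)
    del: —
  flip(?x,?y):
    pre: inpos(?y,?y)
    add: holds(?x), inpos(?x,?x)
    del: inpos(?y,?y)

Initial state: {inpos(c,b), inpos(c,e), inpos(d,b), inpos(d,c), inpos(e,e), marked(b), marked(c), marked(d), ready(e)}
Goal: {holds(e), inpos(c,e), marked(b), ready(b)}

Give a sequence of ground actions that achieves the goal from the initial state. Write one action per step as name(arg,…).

free(b); swap(e,b); flip(e,b)

1. free(b)  →  {holds(b), inpos(c,b), inpos(c,e), inpos(d,b), inpos(d,c), inpos(e,e), marked(b), marked(c), marked(d), ready(b), ready(e)}
2. swap(e,b)  →  {holds(b), inpos(b,b), inpos(c,b), inpos(c,e), inpos(d,b), inpos(d,c), inpos(e,e), marked(b), marked(c), marked(d), ready(b)}
3. flip(e,b)  →  {holds(b), holds(e), inpos(c,b), inpos(c,e), inpos(d,b), inpos(d,c), inpos(e,e), marked(b), marked(c), marked(d), ready(b)}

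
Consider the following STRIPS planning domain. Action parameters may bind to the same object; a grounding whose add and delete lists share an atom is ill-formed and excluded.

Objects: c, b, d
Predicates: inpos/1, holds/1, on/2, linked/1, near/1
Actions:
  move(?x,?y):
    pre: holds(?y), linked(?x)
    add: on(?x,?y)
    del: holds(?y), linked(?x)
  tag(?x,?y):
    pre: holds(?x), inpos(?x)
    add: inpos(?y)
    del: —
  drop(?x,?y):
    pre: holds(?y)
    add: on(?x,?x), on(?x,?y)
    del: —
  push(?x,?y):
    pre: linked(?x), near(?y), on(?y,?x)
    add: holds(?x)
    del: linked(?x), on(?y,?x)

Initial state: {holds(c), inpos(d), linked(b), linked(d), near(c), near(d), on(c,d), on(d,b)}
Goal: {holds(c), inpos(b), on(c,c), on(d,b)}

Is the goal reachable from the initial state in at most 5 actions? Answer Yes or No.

1. drop(c,c)  →  {holds(c), inpos(d), linked(b), linked(d), near(c), near(d), on(c,c), on(c,d), on(d,b)}
2. push(d,c)  →  {holds(c), holds(d), inpos(d), linked(b), near(c), near(d), on(c,c), on(d,b)}
3. tag(d,b)  →  {holds(c), holds(d), inpos(b), inpos(d), linked(b), near(c), near(d), on(c,c), on(d,b)}
optimal plan length = 3; 3 ≤ 5

Yes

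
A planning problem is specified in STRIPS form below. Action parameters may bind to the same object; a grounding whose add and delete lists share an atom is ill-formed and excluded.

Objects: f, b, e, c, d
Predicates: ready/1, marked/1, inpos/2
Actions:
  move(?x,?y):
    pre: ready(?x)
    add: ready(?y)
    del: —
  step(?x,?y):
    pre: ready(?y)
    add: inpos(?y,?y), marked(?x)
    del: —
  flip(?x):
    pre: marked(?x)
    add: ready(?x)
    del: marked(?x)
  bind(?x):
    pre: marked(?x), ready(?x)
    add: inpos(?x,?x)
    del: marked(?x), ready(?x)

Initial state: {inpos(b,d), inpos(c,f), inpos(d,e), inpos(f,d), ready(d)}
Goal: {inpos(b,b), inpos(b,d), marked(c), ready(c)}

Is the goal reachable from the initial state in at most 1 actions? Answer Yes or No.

No

1. move(d,b)  →  {inpos(b,d), inpos(c,f), inpos(d,e), inpos(f,d), ready(b), ready(d)}
2. move(b,c)  →  {inpos(b,d), inpos(c,f), inpos(d,e), inpos(f,d), ready(b), ready(c), ready(d)}
3. step(c,b)  →  {inpos(b,b), inpos(b,d), inpos(c,f), inpos(d,e), inpos(f,d), marked(c), ready(b), ready(c), ready(d)}
optimal plan length = 3; 3 > 1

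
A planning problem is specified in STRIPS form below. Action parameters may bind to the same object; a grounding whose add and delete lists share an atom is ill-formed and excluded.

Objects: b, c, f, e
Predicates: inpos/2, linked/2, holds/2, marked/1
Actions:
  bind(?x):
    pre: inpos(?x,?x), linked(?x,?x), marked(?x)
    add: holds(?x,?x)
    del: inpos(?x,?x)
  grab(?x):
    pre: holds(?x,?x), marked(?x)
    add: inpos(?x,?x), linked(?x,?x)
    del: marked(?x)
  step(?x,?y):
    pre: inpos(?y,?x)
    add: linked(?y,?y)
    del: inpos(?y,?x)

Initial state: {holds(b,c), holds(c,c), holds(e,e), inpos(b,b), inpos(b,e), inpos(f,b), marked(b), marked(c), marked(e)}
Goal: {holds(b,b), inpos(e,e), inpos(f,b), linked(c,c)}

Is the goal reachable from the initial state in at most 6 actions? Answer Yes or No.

Yes

1. grab(c)  →  {holds(b,c), holds(c,c), holds(e,e), inpos(b,b), inpos(b,e), inpos(c,c), inpos(f,b), linked(c,c), marked(b), marked(e)}
2. grab(e)  →  {holds(b,c), holds(c,c), holds(e,e), inpos(b,b), inpos(b,e), inpos(c,c), inpos(e,e), inpos(f,b), linked(c,c), linked(e,e), marked(b)}
3. step(e,b)  →  {holds(b,c), holds(c,c), holds(e,e), inpos(b,b), inpos(c,c), inpos(e,e), inpos(f,b), linked(b,b), linked(c,c), linked(e,e), marked(b)}
4. bind(b)  →  {holds(b,b), holds(b,c), holds(c,c), holds(e,e), inpos(c,c), inpos(e,e), inpos(f,b), linked(b,b), linked(c,c), linked(e,e), marked(b)}
optimal plan length = 4; 4 ≤ 6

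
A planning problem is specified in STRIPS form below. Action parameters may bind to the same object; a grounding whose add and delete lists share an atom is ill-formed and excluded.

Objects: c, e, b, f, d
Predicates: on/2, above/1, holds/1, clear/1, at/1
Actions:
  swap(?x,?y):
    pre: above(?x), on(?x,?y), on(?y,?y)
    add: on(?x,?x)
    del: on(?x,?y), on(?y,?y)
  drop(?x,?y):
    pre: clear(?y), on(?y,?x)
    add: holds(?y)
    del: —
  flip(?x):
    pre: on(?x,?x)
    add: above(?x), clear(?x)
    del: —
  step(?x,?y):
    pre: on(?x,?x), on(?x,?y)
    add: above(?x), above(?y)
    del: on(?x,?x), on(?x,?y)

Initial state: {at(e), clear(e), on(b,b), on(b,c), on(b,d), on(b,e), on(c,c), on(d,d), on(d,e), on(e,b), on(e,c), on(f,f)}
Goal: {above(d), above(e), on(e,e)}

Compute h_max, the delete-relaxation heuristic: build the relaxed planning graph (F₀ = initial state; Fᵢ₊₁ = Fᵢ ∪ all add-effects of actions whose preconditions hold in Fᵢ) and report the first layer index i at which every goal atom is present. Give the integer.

F0 = init (12 atoms)
F1 = F0 ∪ {above(b), above(c), above(d), above(e), above(f), clear(b), clear(c), clear(d), clear(f), holds(e)}  (22 atoms)
F2 = F1 ∪ {holds(b), holds(c), holds(d), holds(f), on(e,e)}  (27 atoms)
goal ⊆ F2  ⇒  h_max = 2

2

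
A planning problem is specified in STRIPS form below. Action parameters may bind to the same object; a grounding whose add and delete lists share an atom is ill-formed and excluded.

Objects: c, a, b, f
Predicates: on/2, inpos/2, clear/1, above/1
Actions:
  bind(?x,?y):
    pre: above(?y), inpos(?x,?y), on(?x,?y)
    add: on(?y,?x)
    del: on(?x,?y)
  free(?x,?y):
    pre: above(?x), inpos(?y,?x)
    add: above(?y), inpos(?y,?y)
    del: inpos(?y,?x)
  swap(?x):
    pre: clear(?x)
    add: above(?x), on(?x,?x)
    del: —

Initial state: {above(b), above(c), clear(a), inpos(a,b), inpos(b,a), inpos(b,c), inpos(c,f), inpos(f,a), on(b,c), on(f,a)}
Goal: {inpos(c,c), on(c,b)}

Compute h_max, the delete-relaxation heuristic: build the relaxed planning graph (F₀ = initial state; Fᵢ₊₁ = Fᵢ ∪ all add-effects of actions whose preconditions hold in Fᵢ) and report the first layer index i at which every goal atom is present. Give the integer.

F0 = init (10 atoms)
F1 = F0 ∪ {above(a), inpos(a,a), inpos(b,b), on(a,a), on(c,b)}  (15 atoms)
F2 = F1 ∪ {above(f), inpos(f,f), on(a,f)}  (18 atoms)
F3 = F2 ∪ {inpos(c,c)}  (19 atoms)
goal ⊆ F3  ⇒  h_max = 3

3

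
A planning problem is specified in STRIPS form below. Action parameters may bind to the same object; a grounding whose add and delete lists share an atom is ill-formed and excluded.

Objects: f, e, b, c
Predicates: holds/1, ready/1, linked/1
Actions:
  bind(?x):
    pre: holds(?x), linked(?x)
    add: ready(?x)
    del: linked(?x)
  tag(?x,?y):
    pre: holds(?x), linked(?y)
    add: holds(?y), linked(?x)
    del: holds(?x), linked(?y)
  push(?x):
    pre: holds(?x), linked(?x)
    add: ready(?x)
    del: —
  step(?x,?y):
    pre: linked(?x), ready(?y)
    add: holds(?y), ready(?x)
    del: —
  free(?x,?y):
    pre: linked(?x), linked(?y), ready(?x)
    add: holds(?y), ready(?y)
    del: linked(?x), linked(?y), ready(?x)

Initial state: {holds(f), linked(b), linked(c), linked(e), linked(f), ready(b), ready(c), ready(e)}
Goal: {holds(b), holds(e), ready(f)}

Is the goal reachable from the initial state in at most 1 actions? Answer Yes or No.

No

1. tag(f,e)  →  {holds(e), linked(b), linked(c), linked(f), ready(b), ready(c), ready(e)}
2. step(f,b)  →  {holds(b), holds(e), linked(b), linked(c), linked(f), ready(b), ready(c), ready(e), ready(f)}
optimal plan length = 2; 2 > 1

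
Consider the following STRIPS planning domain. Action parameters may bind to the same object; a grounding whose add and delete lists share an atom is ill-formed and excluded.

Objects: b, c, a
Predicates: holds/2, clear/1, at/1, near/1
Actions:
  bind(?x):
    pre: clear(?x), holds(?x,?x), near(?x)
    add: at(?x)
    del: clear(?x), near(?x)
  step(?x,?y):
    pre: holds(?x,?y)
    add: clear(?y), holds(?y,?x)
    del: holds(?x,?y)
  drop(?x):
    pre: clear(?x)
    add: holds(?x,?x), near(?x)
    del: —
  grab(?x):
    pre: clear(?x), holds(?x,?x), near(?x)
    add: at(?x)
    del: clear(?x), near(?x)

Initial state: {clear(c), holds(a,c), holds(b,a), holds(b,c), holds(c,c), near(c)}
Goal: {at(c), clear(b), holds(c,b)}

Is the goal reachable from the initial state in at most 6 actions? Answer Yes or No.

Yes

1. bind(c)  →  {at(c), holds(a,c), holds(b,a), holds(b,c), holds(c,c)}
2. step(b,c)  →  {at(c), clear(c), holds(a,c), holds(b,a), holds(c,b), holds(c,c)}
3. step(b,a)  →  {at(c), clear(a), clear(c), holds(a,b), holds(a,c), holds(c,b), holds(c,c)}
4. step(a,b)  →  {at(c), clear(a), clear(b), clear(c), holds(a,c), holds(b,a), holds(c,b), holds(c,c)}
optimal plan length = 4; 4 ≤ 6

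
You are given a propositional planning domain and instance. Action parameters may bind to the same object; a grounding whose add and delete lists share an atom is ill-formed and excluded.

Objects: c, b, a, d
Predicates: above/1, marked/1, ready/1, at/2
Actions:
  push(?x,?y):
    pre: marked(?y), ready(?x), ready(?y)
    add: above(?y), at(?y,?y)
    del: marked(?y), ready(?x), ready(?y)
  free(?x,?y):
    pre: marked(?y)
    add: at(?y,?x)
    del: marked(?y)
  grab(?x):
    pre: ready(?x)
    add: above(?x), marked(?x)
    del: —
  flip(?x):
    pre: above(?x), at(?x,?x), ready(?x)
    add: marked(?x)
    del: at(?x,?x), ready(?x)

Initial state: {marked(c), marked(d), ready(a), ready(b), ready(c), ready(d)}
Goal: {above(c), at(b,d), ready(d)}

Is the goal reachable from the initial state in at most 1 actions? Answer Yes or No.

1. push(c,c)  →  {above(c), at(c,c), marked(d), ready(a), ready(b), ready(d)}
2. grab(b)  →  {above(b), above(c), at(c,c), marked(b), marked(d), ready(a), ready(b), ready(d)}
3. free(d,b)  →  {above(b), above(c), at(b,d), at(c,c), marked(d), ready(a), ready(b), ready(d)}
optimal plan length = 3; 3 > 1

No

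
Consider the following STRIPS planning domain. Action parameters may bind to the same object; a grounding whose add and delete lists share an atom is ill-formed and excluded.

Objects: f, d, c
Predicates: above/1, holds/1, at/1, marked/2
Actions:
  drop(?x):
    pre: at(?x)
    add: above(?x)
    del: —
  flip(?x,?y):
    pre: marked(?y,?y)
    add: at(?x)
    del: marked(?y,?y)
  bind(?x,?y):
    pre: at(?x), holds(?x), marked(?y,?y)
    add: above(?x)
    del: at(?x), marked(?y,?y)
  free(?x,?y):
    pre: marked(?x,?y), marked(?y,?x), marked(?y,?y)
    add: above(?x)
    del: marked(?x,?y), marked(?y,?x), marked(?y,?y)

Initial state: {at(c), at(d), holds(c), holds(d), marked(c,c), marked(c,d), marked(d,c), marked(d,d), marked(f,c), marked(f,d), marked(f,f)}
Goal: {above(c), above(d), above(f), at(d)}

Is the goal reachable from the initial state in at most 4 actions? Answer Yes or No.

Yes

1. drop(d)  →  {above(d), at(c), at(d), holds(c), holds(d), marked(c,c), marked(c,d), marked(d,c), marked(d,d), marked(f,c), marked(f,d), marked(f,f)}
2. drop(c)  →  {above(c), above(d), at(c), at(d), holds(c), holds(d), marked(c,c), marked(c,d), marked(d,c), marked(d,d), marked(f,c), marked(f,d), marked(f,f)}
3. free(f,f)  →  {above(c), above(d), above(f), at(c), at(d), holds(c), holds(d), marked(c,c), marked(c,d), marked(d,c), marked(d,d), marked(f,c), marked(f,d)}
optimal plan length = 3; 3 ≤ 4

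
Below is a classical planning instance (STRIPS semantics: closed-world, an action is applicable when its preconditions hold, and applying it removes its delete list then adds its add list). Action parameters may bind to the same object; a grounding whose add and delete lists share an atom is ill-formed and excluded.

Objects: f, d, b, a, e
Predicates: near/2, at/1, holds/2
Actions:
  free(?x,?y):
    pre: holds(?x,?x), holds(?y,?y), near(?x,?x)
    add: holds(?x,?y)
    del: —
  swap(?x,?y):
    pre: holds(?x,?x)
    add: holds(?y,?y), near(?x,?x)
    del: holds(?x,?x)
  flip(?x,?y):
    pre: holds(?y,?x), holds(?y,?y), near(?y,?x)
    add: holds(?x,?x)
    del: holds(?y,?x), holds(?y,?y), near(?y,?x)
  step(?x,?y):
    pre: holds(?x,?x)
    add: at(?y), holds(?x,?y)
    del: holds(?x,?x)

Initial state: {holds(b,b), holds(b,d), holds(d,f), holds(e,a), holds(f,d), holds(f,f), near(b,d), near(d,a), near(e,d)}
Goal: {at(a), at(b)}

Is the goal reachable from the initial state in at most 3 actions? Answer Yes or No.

Yes

1. step(f,b)  →  {at(b), holds(b,b), holds(b,d), holds(d,f), holds(e,a), holds(f,b), holds(f,d), near(b,d), near(d,a), near(e,d)}
2. step(b,a)  →  {at(a), at(b), holds(b,a), holds(b,d), holds(d,f), holds(e,a), holds(f,b), holds(f,d), near(b,d), near(d,a), near(e,d)}
optimal plan length = 2; 2 ≤ 3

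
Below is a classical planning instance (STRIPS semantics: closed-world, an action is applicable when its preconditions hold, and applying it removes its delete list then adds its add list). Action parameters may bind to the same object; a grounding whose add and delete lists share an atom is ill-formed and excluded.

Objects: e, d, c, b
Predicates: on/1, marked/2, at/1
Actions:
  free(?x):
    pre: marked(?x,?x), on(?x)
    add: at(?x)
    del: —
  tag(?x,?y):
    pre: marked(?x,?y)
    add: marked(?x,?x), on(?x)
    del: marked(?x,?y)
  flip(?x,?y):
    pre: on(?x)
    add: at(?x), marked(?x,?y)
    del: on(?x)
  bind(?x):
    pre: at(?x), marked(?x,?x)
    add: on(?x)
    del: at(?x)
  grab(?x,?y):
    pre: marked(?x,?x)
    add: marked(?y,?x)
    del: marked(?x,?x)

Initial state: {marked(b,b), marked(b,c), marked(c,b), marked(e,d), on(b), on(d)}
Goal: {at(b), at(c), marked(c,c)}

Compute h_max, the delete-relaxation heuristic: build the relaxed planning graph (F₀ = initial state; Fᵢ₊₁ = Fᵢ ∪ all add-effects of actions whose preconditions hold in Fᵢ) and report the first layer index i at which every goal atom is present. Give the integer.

F0 = init (6 atoms)
F1 = F0 ∪ {at(b), at(d), marked(b,d), marked(b,e), marked(c,c), marked(d,b), marked(d,c), marked(d,d), marked(d,e), marked(e,b), marked(e,e), on(c), on(e)}  (19 atoms)
F2 = F1 ∪ {at(c), at(e), marked(c,d), marked(c,e), marked(e,c)}  (24 atoms)
goal ⊆ F2  ⇒  h_max = 2

2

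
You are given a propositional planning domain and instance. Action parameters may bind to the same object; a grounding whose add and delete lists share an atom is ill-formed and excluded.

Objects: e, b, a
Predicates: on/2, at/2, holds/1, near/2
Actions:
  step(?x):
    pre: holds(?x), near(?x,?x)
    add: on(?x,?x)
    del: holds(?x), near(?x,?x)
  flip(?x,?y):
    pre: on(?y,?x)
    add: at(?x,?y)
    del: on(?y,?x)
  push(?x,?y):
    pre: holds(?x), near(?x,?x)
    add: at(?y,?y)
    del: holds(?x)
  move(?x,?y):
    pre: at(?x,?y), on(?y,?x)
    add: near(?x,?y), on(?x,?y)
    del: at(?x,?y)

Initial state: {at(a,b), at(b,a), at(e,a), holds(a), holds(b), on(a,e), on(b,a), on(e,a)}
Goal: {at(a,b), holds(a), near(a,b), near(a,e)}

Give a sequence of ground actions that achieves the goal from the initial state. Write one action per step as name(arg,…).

flip(a,e); move(e,a); move(a,e); move(a,b); flip(a,b)

1. flip(a,e)  →  {at(a,b), at(a,e), at(b,a), at(e,a), holds(a), holds(b), on(a,e), on(b,a)}
2. move(e,a)  →  {at(a,b), at(a,e), at(b,a), holds(a), holds(b), near(e,a), on(a,e), on(b,a), on(e,a)}
3. move(a,e)  →  {at(a,b), at(b,a), holds(a), holds(b), near(a,e), near(e,a), on(a,e), on(b,a), on(e,a)}
4. move(a,b)  →  {at(b,a), holds(a), holds(b), near(a,b), near(a,e), near(e,a), on(a,b), on(a,e), on(b,a), on(e,a)}
5. flip(a,b)  →  {at(a,b), at(b,a), holds(a), holds(b), near(a,b), near(a,e), near(e,a), on(a,b), on(a,e), on(e,a)}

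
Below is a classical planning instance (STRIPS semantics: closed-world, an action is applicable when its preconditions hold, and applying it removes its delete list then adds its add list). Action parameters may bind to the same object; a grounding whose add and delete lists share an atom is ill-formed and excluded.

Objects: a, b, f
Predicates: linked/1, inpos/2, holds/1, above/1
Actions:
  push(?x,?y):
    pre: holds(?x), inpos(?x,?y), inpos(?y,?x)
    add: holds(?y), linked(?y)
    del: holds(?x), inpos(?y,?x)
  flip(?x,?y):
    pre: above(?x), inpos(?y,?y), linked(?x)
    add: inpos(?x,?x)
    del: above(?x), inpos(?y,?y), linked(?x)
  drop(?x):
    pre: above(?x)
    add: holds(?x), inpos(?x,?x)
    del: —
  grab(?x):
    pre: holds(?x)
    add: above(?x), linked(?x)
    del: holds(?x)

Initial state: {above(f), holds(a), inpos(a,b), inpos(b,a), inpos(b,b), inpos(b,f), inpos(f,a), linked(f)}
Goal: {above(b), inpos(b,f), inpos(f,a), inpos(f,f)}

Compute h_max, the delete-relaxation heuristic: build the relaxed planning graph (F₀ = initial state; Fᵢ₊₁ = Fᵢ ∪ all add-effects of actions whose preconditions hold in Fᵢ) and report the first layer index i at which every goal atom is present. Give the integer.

2

F0 = init (8 atoms)
F1 = F0 ∪ {above(a), holds(b), holds(f), inpos(f,f), linked(a), linked(b)}  (14 atoms)
F2 = F1 ∪ {above(b), inpos(a,a)}  (16 atoms)
goal ⊆ F2  ⇒  h_max = 2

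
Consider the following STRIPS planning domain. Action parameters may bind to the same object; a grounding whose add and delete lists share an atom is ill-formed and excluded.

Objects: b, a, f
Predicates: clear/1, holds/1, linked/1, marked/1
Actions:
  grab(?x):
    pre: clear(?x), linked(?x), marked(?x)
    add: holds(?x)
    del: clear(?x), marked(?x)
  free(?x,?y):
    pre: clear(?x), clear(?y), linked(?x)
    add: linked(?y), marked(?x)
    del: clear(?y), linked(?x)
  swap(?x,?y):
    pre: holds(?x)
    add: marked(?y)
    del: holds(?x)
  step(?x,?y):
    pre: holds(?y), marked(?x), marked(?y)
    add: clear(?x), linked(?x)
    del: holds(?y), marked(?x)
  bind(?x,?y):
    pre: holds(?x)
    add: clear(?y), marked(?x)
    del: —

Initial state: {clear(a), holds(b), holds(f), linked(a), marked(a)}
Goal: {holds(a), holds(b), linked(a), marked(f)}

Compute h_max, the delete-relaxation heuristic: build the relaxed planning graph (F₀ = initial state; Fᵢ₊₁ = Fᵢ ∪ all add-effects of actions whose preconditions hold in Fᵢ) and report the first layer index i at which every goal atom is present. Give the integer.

1

F0 = init (5 atoms)
F1 = F0 ∪ {clear(b), clear(f), holds(a), marked(b), marked(f)}  (10 atoms)
goal ⊆ F1  ⇒  h_max = 1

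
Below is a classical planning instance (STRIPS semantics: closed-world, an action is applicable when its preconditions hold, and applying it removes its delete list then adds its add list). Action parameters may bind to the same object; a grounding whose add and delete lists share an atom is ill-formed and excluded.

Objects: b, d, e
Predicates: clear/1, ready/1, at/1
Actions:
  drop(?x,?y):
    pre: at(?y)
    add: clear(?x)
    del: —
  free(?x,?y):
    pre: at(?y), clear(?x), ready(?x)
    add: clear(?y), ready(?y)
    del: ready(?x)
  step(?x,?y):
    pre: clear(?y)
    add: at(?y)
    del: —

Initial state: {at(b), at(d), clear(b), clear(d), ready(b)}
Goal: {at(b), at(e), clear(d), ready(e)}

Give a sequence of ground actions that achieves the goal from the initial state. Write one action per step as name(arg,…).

1. drop(e,b)  →  {at(b), at(d), clear(b), clear(d), clear(e), ready(b)}
2. step(b,e)  →  {at(b), at(d), at(e), clear(b), clear(d), clear(e), ready(b)}
3. free(b,e)  →  {at(b), at(d), at(e), clear(b), clear(d), clear(e), ready(e)}

drop(e,b); step(b,e); free(b,e)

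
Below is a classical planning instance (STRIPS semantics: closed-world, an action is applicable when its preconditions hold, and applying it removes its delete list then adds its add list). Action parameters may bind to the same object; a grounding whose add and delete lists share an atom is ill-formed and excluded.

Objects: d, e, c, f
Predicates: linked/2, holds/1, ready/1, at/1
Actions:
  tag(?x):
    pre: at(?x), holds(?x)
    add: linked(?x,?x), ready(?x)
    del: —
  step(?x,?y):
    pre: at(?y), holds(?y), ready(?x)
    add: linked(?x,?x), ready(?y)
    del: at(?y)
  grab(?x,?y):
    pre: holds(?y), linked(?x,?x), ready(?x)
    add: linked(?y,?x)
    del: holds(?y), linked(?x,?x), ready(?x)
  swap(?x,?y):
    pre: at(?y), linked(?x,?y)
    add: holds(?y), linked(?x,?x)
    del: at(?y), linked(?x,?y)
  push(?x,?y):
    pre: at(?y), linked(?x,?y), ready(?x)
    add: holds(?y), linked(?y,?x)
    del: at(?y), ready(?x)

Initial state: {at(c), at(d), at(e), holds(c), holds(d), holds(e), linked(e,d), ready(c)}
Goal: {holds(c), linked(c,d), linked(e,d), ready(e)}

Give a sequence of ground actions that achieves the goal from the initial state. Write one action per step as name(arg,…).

tag(d); step(c,e); grab(d,c); push(c,c)

1. tag(d)  →  {at(c), at(d), at(e), holds(c), holds(d), holds(e), linked(d,d), linked(e,d), ready(c), ready(d)}
2. step(c,e)  →  {at(c), at(d), holds(c), holds(d), holds(e), linked(c,c), linked(d,d), linked(e,d), ready(c), ready(d), ready(e)}
3. grab(d,c)  →  {at(c), at(d), holds(d), holds(e), linked(c,c), linked(c,d), linked(e,d), ready(c), ready(e)}
4. push(c,c)  →  {at(d), holds(c), holds(d), holds(e), linked(c,c), linked(c,d), linked(e,d), ready(e)}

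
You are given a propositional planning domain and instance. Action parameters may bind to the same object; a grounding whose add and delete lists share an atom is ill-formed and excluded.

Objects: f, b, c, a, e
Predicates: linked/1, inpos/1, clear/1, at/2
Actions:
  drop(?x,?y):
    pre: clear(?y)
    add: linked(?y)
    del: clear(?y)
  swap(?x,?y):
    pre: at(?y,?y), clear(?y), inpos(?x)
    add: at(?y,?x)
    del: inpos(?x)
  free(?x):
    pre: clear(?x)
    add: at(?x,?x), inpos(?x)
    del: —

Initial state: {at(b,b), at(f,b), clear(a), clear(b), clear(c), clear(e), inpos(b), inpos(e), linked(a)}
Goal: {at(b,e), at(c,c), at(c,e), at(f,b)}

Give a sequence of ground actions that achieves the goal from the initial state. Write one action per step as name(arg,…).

swap(e,b); free(c); free(e); swap(e,c)

1. swap(e,b)  →  {at(b,b), at(b,e), at(f,b), clear(a), clear(b), clear(c), clear(e), inpos(b), linked(a)}
2. free(c)  →  {at(b,b), at(b,e), at(c,c), at(f,b), clear(a), clear(b), clear(c), clear(e), inpos(b), inpos(c), linked(a)}
3. free(e)  →  {at(b,b), at(b,e), at(c,c), at(e,e), at(f,b), clear(a), clear(b), clear(c), clear(e), inpos(b), inpos(c), inpos(e), linked(a)}
4. swap(e,c)  →  {at(b,b), at(b,e), at(c,c), at(c,e), at(e,e), at(f,b), clear(a), clear(b), clear(c), clear(e), inpos(b), inpos(c), linked(a)}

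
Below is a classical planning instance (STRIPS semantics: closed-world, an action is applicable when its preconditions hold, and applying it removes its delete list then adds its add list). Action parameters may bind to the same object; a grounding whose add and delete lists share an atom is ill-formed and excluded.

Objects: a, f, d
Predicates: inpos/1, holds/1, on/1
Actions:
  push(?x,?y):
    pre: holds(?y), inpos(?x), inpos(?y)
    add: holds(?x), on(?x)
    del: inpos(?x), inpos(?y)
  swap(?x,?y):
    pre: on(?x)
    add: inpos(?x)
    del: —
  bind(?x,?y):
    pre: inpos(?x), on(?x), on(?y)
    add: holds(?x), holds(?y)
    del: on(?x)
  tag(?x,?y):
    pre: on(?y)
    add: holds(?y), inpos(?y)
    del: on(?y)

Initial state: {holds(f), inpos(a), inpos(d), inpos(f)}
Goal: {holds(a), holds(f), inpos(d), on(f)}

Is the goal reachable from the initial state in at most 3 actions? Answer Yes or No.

1. push(f,f)  →  {holds(f), inpos(a), inpos(d), on(f)}
2. swap(f,a)  →  {holds(f), inpos(a), inpos(d), inpos(f), on(f)}
3. push(a,f)  →  {holds(a), holds(f), inpos(d), on(a), on(f)}
optimal plan length = 3; 3 ≤ 3

Yes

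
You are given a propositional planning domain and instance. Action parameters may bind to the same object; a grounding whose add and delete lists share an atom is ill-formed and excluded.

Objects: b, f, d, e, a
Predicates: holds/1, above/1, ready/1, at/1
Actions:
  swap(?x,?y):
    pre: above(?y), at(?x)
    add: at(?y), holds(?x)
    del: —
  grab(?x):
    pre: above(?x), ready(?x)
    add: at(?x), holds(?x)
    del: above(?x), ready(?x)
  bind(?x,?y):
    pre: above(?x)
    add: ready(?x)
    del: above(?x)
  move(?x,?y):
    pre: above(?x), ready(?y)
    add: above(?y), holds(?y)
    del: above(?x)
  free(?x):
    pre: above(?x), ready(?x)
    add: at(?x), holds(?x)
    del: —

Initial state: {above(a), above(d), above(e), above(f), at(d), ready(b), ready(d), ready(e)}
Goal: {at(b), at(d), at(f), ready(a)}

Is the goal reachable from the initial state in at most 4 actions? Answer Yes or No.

Yes

1. swap(d,f)  →  {above(a), above(d), above(e), above(f), at(d), at(f), holds(d), ready(b), ready(d), ready(e)}
2. bind(a,b)  →  {above(d), above(e), above(f), at(d), at(f), holds(d), ready(a), ready(b), ready(d), ready(e)}
3. move(f,b)  →  {above(b), above(d), above(e), at(d), at(f), holds(b), holds(d), ready(a), ready(b), ready(d), ready(e)}
4. swap(f,b)  →  {above(b), above(d), above(e), at(b), at(d), at(f), holds(b), holds(d), holds(f), ready(a), ready(b), ready(d), ready(e)}
optimal plan length = 4; 4 ≤ 4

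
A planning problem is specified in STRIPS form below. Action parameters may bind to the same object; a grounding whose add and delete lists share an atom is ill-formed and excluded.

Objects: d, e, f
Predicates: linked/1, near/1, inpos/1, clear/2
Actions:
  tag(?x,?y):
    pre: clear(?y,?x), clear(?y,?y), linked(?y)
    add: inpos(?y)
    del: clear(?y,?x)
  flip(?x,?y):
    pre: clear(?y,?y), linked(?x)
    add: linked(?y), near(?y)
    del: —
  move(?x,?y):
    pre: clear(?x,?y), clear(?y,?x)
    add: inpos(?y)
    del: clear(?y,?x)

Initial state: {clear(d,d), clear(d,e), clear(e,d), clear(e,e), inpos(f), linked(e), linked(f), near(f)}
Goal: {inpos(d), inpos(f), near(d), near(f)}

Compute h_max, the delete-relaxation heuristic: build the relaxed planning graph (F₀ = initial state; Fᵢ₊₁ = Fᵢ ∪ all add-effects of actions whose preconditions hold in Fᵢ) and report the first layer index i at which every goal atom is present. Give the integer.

1

F0 = init (8 atoms)
F1 = F0 ∪ {inpos(d), inpos(e), linked(d), near(d), near(e)}  (13 atoms)
goal ⊆ F1  ⇒  h_max = 1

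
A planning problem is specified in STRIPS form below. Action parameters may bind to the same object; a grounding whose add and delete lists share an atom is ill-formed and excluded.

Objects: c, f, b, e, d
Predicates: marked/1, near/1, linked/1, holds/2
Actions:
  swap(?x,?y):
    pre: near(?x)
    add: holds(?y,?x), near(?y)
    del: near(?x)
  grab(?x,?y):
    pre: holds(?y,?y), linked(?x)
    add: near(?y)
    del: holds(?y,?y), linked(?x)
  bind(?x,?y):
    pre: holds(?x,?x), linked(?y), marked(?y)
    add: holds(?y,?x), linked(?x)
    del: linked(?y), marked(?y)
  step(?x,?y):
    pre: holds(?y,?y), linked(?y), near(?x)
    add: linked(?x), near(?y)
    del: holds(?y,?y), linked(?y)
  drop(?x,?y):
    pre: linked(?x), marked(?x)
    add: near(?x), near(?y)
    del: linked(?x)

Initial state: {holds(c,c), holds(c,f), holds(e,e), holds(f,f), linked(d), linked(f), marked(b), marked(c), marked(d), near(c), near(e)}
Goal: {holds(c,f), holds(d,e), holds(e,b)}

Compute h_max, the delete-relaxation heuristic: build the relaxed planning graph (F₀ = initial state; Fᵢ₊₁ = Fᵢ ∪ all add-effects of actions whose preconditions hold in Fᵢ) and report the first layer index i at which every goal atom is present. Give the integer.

2

F0 = init (11 atoms)
F1 = F0 ∪ {holds(b,c), holds(b,e), holds(c,e), holds(d,c), holds(d,e), holds(d,f), holds(e,c), holds(f,c), holds(f,e), linked(c), linked(e), near(b), near(d), near(f)}  (25 atoms)
F2 = F1 ∪ {holds(b,d), holds(b,f), holds(c,b), holds(c,d), holds(d,b), holds(e,b), holds(e,d), holds(e,f), holds(f,b), holds(f,d), linked(b)}  (36 atoms)
goal ⊆ F2  ⇒  h_max = 2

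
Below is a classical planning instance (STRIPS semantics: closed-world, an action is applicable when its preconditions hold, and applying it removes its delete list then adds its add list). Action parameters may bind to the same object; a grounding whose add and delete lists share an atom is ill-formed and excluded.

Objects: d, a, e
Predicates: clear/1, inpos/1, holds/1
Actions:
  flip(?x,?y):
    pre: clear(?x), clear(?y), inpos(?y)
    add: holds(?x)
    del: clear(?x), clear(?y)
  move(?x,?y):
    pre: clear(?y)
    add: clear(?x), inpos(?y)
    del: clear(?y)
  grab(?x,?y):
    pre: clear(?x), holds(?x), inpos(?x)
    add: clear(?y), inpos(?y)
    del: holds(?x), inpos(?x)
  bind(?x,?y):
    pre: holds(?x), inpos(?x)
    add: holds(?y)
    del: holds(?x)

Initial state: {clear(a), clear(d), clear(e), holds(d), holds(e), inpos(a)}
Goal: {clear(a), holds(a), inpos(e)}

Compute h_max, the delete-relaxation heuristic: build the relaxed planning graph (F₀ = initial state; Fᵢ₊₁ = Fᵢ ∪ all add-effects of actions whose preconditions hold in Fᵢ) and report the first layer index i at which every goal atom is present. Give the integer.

1

F0 = init (6 atoms)
F1 = F0 ∪ {holds(a), inpos(d), inpos(e)}  (9 atoms)
goal ⊆ F1  ⇒  h_max = 1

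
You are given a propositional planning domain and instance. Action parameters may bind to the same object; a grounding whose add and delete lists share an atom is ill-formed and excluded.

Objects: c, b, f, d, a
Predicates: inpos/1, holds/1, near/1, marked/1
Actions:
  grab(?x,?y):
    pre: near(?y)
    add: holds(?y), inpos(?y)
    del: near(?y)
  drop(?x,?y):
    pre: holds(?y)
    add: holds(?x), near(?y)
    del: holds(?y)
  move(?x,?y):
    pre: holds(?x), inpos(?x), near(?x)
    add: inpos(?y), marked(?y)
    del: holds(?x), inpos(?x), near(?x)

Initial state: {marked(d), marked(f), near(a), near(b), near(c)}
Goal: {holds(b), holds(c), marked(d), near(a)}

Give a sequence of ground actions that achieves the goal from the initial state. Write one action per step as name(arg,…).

grab(c,c); grab(c,b)

1. grab(c,c)  →  {holds(c), inpos(c), marked(d), marked(f), near(a), near(b)}
2. grab(c,b)  →  {holds(b), holds(c), inpos(b), inpos(c), marked(d), marked(f), near(a)}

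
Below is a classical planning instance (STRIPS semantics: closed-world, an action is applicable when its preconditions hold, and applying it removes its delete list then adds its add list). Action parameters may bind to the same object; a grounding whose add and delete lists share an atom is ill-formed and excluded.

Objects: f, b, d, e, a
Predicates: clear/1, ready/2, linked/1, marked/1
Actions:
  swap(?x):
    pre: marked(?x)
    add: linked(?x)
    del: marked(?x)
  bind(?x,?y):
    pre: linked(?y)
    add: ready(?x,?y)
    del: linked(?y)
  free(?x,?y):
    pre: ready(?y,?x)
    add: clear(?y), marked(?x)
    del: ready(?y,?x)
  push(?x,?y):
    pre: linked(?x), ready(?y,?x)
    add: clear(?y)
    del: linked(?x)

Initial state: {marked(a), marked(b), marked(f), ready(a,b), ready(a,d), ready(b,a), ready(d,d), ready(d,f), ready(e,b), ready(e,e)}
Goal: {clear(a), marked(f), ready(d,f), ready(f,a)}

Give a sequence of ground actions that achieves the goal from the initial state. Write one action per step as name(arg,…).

swap(a); bind(f,a); free(b,a)

1. swap(a)  →  {linked(a), marked(b), marked(f), ready(a,b), ready(a,d), ready(b,a), ready(d,d), ready(d,f), ready(e,b), ready(e,e)}
2. bind(f,a)  →  {marked(b), marked(f), ready(a,b), ready(a,d), ready(b,a), ready(d,d), ready(d,f), ready(e,b), ready(e,e), ready(f,a)}
3. free(b,a)  →  {clear(a), marked(b), marked(f), ready(a,d), ready(b,a), ready(d,d), ready(d,f), ready(e,b), ready(e,e), ready(f,a)}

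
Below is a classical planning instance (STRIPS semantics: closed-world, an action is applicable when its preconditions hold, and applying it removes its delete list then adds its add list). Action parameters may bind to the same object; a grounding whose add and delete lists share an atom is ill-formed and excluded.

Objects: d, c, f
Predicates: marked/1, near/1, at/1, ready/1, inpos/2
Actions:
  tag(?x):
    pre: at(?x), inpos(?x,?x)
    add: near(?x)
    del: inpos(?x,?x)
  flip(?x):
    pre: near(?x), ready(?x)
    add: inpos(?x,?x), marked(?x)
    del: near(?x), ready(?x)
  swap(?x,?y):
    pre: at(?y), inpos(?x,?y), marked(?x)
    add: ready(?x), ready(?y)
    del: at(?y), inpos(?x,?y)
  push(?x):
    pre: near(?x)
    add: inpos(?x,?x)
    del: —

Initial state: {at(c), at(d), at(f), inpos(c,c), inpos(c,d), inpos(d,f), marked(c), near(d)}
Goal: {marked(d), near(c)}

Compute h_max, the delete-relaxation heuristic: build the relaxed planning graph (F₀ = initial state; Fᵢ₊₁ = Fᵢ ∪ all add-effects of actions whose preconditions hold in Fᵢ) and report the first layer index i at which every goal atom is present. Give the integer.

F0 = init (8 atoms)
F1 = F0 ∪ {inpos(d,d), near(c), ready(c), ready(d)}  (12 atoms)
F2 = F1 ∪ {marked(d)}  (13 atoms)
goal ⊆ F2  ⇒  h_max = 2

2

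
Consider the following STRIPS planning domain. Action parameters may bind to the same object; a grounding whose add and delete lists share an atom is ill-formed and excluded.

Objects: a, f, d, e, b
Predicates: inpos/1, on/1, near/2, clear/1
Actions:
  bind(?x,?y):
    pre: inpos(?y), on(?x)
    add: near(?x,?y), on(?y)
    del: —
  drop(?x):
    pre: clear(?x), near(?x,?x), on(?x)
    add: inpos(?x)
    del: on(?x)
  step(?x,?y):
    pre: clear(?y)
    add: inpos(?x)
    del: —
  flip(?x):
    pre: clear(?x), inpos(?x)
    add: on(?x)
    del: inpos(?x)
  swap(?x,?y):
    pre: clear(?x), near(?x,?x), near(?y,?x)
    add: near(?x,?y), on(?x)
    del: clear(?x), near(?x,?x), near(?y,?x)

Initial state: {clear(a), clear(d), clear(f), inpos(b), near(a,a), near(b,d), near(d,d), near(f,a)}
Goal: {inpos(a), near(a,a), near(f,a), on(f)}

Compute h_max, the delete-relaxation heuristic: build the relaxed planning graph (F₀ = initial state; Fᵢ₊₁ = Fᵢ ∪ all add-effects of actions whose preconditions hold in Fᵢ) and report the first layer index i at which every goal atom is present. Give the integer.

F0 = init (8 atoms)
F1 = F0 ∪ {inpos(a), inpos(d), inpos(e), inpos(f), near(a,f), near(d,b), on(a), on(d)}  (16 atoms)
F2 = F1 ∪ {near(a,b), near(a,d), near(a,e), near(d,a), near(d,e), near(d,f), on(b), on(e), on(f)}  (25 atoms)
goal ⊆ F2  ⇒  h_max = 2

2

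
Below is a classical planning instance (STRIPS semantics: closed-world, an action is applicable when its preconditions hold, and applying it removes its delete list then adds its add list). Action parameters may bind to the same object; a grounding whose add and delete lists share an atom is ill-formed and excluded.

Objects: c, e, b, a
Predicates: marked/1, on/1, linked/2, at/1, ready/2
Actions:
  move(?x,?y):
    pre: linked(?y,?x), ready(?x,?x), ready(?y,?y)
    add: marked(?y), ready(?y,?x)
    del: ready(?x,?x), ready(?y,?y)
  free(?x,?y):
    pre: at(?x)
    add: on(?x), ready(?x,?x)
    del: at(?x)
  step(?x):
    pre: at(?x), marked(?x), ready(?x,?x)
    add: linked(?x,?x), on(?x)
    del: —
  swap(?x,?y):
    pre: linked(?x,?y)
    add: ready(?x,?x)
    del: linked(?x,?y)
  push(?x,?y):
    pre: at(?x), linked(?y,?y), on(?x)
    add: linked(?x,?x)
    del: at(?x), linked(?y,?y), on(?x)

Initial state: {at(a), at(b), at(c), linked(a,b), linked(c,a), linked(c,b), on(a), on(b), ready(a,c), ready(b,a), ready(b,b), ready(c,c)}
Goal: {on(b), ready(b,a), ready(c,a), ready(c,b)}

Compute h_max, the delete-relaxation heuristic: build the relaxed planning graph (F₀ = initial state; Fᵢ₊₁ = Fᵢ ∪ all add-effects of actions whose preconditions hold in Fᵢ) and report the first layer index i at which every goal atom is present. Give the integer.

2

F0 = init (12 atoms)
F1 = F0 ∪ {marked(c), on(c), ready(a,a), ready(c,b)}  (16 atoms)
F2 = F1 ∪ {linked(c,c), marked(a), ready(a,b), ready(c,a)}  (20 atoms)
goal ⊆ F2  ⇒  h_max = 2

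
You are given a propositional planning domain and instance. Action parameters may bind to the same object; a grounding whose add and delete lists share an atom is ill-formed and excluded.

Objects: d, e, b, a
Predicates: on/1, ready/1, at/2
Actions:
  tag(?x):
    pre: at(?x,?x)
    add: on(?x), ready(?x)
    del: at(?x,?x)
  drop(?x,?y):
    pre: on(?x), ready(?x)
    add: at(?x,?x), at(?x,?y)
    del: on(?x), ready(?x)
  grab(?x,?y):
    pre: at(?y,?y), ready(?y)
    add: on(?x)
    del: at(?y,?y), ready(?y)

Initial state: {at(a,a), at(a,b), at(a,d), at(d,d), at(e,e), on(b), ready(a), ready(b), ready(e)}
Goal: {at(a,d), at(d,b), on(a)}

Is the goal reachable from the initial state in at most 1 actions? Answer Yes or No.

No

1. tag(d)  →  {at(a,a), at(a,b), at(a,d), at(e,e), on(b), on(d), ready(a), ready(b), ready(d), ready(e)}
2. tag(a)  →  {at(a,b), at(a,d), at(e,e), on(a), on(b), on(d), ready(a), ready(b), ready(d), ready(e)}
3. drop(d,b)  →  {at(a,b), at(a,d), at(d,b), at(d,d), at(e,e), on(a), on(b), ready(a), ready(b), ready(e)}
optimal plan length = 3; 3 > 1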